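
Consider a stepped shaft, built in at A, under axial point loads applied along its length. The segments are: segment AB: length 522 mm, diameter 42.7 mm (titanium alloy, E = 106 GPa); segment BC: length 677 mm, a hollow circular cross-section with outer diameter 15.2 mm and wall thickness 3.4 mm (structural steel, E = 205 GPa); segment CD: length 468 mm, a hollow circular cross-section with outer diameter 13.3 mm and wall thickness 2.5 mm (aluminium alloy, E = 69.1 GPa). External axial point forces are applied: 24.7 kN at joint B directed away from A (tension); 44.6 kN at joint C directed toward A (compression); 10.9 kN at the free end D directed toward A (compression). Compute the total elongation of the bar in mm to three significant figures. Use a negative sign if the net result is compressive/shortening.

Internal axial forces (sectioning from the free end, tension +): N_CD = -10.9 kN, N_BC = -55.5 kN, N_AB = -30.8 kN.
A_AB = 1432 mm².
A_BC = 126 mm².
A_CD = 84.82 mm².
δ_AB = -30800·522/(1432·106000) = -0.1059 mm
δ_BC = -55500·677/(126·205000) = -1.454 mm
δ_CD = -10900·468/(84.82·69100) = -0.8703 mm
δ = Σδ_i = -2.43 mm.

-2.43 mm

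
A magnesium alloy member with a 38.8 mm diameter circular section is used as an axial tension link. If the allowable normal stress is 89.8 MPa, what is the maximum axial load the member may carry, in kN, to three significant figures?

106 kN

A = 1182 mm².
P_max = σ_allow · A = 89.8 · 1182 = 106200 N = 106.2 kN.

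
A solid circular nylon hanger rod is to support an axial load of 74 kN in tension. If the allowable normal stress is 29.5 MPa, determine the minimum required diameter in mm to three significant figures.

Required area A ≥ P/σ_allow = 74000/29.5 = 2508 mm².
For a solid circular section, d ≥ √(4A/π) = 56.51 mm.

56.5 mm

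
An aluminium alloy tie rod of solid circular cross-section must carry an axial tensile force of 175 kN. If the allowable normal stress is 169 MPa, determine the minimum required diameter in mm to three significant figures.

Required area A ≥ P/σ_allow = 175000/169 = 1036 mm².
For a solid circular section, d ≥ √(4A/π) = 36.31 mm.

36.3 mm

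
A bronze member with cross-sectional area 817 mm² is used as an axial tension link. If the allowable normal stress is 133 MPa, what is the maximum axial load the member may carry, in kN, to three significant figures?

109 kN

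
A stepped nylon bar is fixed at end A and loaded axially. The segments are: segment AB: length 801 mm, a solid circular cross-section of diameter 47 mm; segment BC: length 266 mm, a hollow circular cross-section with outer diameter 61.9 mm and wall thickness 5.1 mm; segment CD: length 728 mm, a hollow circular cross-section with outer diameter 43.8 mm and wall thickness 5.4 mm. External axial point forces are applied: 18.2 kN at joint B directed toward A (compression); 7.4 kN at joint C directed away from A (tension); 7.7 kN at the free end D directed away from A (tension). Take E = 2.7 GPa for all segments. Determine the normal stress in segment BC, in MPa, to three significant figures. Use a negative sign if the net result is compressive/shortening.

Internal axial forces (sectioning from the free end, tension +): N_CD = 7.7 kN, N_BC = 15.1 kN, N_AB = -3.1 kN.
A_BC = 910.1 mm².
σ_BC = N_BC/A_BC = 15100/910.1 = 16.59 MPa.

16.6 MPa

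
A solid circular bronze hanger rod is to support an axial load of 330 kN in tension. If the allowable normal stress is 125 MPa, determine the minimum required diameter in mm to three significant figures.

Required area A ≥ P/σ_allow = 330000/125 = 2640 mm².
For a solid circular section, d ≥ √(4A/π) = 57.98 mm.

58.0 mm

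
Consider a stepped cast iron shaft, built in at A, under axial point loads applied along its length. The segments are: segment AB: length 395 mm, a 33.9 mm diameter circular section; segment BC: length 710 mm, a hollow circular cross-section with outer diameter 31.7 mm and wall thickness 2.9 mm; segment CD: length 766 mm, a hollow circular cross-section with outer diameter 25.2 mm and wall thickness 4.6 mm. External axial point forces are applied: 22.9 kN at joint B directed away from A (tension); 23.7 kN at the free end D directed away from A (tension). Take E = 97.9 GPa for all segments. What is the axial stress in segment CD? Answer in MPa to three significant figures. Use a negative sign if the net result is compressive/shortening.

79.6 MPa

Internal axial forces (sectioning from the free end, tension +): N_CD = 23.7 kN, N_BC = 23.7 kN, N_AB = 46.6 kN.
A_CD = 297.7 mm².
σ_CD = N_CD/A_CD = 23700/297.7 = 79.61 MPa.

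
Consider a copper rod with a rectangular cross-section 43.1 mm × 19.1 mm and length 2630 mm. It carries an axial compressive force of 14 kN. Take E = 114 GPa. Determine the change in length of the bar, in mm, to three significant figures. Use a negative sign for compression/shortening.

A = 823.2 mm².
δ_mech = NL/(AE) = -14000·2630/(823.2·114000) = -0.3923 mm.

-0.392 mm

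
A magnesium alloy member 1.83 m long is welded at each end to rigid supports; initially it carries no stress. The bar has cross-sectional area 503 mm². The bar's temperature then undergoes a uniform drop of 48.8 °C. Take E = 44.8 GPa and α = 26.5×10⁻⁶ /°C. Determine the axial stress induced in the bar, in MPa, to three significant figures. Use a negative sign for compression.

Free thermal expansion αLΔT = 26.5e-6 · 1830 · -48.8 = -2.367 mm.
The walls impose strain ε = −(-2.367)/1830 = 1.2932e-03; σ = Eε = 44800 · 1.2932e-03 = 57.94 MPa.

57.9 MPa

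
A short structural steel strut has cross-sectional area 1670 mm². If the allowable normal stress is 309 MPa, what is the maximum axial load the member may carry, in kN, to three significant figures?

P_max = σ_allow · A = 309 · 1670 = 516000 N = 516 kN.

516 kN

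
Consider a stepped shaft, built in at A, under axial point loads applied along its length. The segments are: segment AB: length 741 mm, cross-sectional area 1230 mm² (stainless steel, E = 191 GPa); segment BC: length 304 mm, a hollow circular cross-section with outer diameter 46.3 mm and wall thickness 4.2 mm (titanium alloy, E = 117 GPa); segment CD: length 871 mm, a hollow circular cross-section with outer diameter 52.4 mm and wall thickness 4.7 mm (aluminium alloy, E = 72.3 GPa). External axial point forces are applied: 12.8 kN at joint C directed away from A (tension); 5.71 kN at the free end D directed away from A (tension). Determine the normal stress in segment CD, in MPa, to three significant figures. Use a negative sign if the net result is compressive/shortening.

Internal axial forces (sectioning from the free end, tension +): N_CD = 5.71 kN, N_BC = 18.51 kN, N_AB = 18.51 kN.
A_CD = 704.3 mm².
σ_CD = N_CD/A_CD = 5710/704.3 = 8.107 MPa.

8.11 MPa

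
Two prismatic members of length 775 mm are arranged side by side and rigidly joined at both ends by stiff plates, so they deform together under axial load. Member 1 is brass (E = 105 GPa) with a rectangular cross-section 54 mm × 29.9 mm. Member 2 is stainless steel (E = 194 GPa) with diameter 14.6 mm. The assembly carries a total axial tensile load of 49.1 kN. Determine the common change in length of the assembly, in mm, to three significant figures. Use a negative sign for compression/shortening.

0.188 mm

A_1 = 1615 mm².
A_2 = 167.4 mm².
Equal strain + equilibrium ⇒ each member carries load in proportion to AE: A₁E₁ = 169500000 N, A₂E₂ = 32480000 N, ΣAE = 202000000 N.
δ = PL/ΣAE = 49100·775/202000000 = 0.1884 mm.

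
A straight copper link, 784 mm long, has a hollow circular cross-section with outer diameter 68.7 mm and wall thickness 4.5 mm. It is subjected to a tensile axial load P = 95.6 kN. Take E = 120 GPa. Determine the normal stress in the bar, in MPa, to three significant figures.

105 MPa

A = 907.6 mm².
σ = N/A = 95600/907.6 = 105.3 MPa.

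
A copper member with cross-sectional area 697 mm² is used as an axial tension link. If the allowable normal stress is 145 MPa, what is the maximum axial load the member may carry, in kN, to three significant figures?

101 kN

P_max = σ_allow · A = 145 · 697 = 101100 N = 101.1 kN.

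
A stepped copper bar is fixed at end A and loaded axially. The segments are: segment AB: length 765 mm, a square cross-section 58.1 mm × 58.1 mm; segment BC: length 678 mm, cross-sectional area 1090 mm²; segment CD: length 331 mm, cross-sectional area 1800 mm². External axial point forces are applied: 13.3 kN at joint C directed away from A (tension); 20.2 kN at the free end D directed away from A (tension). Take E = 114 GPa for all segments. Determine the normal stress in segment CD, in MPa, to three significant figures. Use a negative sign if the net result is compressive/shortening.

11.2 MPa

Internal axial forces (sectioning from the free end, tension +): N_CD = 20.2 kN, N_BC = 33.5 kN, N_AB = 33.5 kN.
σ_CD = N_CD/A_CD = 20200/1800 = 11.22 MPa.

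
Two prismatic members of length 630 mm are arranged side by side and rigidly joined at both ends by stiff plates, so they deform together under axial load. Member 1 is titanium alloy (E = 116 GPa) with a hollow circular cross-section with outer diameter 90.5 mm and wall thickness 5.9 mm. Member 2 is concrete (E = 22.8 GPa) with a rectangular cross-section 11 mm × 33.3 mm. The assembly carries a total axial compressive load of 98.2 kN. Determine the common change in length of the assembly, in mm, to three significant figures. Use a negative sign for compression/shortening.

A_1 = 1568 mm².
A_2 = 366.3 mm².
Equal strain + equilibrium ⇒ each member carries load in proportion to AE: A₁E₁ = 181900000 N, A₂E₂ = 8352000 N, ΣAE = 190300000 N.
δ = PL/ΣAE = -98200·630/190300000 = -0.3252 mm.

-0.325 mm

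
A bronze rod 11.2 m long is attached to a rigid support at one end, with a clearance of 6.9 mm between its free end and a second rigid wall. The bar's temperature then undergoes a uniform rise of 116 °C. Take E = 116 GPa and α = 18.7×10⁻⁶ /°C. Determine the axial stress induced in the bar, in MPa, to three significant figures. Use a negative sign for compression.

Free thermal expansion αLΔT = 18.7e-6 · 11200 · 116 = 24.3 mm.
The walls engage after the gap closes; constrained expansion = 24.3 − 6.9 = 17.4 mm.
The walls impose strain ε = −(17.4)/11200 = -1.5531e-03; σ = Eε = 116000 · -1.5531e-03 = -180.2 MPa.

-180 MPa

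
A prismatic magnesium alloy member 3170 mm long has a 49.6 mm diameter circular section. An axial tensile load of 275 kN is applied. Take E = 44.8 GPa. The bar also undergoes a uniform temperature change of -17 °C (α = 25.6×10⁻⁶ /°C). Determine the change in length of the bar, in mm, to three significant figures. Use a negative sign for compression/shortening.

A = 1932 mm².
δ_mech = NL/(AE) = 275000·3170/(1932·44800) = 10.07 mm.
δ_thermal = αLΔT = 25.6e-6·3170·-17 = -1.38 mm.
δ = δ_mech + δ_thermal = 8.691 mm.

8.69 mm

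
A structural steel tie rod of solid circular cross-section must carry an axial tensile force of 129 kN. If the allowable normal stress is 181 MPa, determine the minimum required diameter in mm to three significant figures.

30.1 mm

Required area A ≥ P/σ_allow = 129000/181 = 712.7 mm².
For a solid circular section, d ≥ √(4A/π) = 30.12 mm.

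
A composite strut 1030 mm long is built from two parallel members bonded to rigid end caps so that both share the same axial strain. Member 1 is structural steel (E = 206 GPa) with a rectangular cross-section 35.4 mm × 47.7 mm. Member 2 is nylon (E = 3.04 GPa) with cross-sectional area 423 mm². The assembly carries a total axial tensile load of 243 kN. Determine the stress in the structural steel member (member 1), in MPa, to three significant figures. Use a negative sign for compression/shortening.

A_1 = 1689 mm².
Equal strain + equilibrium ⇒ each member carries load in proportion to AE: A₁E₁ = 347800000 N, A₂E₂ = 1286000 N, ΣAE = 349100000 N.
σ₁ = P·E₁/ΣAE = 243000·206000/349100000 = 143.4 MPa.

143 MPa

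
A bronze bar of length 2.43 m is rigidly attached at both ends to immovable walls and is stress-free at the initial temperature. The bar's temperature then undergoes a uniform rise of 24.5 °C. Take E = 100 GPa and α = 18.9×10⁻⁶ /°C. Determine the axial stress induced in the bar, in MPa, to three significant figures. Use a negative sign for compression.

Free thermal expansion αLΔT = 18.9e-6 · 2430 · 24.5 = 1.125 mm.
The walls impose strain ε = −(1.125)/2430 = -4.6305e-04; σ = Eε = 100000 · -4.6305e-04 = -46.3 MPa.

-46.3 MPa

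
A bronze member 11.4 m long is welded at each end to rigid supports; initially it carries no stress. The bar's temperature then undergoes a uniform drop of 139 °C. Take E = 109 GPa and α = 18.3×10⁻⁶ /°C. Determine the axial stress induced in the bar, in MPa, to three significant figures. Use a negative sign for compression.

277 MPa

Free thermal expansion αLΔT = 18.3e-6 · 11400 · -139 = -29 mm.
The walls impose strain ε = −(-29)/11400 = 2.5437e-03; σ = Eε = 109000 · 2.5437e-03 = 277.3 MPa.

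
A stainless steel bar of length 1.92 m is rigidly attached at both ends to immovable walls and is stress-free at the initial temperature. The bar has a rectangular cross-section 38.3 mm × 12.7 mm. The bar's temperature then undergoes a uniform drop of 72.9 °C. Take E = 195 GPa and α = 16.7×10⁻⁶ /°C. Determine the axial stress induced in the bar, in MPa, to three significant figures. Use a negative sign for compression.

237 MPa

Free thermal expansion αLΔT = 16.7e-6 · 1920 · -72.9 = -2.337 mm.
The walls impose strain ε = −(-2.337)/1920 = 1.2174e-03; σ = Eε = 195000 · 1.2174e-03 = 237.4 MPa.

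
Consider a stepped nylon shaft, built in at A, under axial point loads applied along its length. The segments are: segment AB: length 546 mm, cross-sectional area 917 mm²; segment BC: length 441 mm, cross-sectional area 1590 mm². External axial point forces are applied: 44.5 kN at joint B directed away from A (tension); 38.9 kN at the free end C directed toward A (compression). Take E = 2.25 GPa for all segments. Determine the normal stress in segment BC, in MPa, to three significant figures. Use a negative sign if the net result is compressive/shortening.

Internal axial forces (sectioning from the free end, tension +): N_BC = -38.9 kN, N_AB = 5.6 kN.
σ_BC = N_BC/A_BC = -38900/1590 = -24.47 MPa.

-24.5 MPa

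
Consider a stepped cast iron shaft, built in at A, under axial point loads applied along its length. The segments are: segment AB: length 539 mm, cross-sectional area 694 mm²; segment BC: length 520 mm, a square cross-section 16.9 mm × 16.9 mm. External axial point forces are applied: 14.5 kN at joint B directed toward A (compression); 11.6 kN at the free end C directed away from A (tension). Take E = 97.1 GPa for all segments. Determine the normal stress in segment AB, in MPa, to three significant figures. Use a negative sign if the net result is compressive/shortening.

-4.18 MPa

Internal axial forces (sectioning from the free end, tension +): N_BC = 11.6 kN, N_AB = -2.9 kN.
σ_AB = N_AB/A_AB = -2900/694 = -4.179 MPa.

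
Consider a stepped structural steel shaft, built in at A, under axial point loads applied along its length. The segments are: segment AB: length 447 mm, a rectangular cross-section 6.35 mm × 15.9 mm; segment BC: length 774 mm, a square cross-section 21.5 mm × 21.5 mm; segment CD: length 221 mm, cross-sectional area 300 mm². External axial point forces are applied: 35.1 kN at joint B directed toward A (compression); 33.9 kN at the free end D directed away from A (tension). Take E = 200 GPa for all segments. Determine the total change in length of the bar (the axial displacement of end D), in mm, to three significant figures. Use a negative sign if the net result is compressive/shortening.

0.382 mm

Internal axial forces (sectioning from the free end, tension +): N_CD = 33.9 kN, N_BC = 33.9 kN, N_AB = -1.2 kN.
A_AB = 101 mm².
A_BC = 462.2 mm².
δ_AB = -1200·447/(101·200000) = -0.02656 mm
δ_BC = 33900·774/(462.2·200000) = 0.2838 mm
δ_CD = 33900·221/(300·200000) = 0.1249 mm
δ = Σδ_i = 0.3821 mm.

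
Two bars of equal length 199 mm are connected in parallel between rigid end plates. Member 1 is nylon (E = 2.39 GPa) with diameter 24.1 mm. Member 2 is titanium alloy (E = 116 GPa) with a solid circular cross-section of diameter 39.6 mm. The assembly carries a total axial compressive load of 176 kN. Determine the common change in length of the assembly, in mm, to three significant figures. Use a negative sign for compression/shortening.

-0.243 mm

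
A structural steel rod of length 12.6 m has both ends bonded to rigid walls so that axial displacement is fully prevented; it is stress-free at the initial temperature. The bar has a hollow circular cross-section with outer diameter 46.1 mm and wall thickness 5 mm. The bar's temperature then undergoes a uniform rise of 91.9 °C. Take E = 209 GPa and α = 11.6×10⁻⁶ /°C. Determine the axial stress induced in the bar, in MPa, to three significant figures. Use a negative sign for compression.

-223 MPa

Free thermal expansion αLΔT = 11.6e-6 · 12600 · 91.9 = 13.43 mm.
The walls impose strain ε = −(13.43)/12600 = -1.0660e-03; σ = Eε = 209000 · -1.0660e-03 = -222.8 MPa.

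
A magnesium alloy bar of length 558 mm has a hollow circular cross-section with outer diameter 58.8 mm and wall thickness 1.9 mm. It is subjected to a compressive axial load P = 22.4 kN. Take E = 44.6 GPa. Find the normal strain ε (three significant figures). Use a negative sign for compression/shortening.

-0.00148

A = 339.6 mm².
σ = N/A = -65.95 MPa; ε = σ/E = -65.95/44600 = -1.479e-03.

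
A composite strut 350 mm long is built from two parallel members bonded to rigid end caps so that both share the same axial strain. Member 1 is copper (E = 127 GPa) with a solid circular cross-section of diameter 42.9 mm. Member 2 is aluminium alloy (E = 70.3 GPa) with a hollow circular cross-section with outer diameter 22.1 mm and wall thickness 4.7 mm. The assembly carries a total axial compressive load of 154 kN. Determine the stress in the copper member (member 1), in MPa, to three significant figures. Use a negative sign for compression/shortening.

-97.0 MPa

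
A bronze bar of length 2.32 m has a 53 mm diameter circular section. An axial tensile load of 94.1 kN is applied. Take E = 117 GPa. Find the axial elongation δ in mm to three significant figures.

A = 2206 mm².
δ_mech = NL/(AE) = 94100·2320/(2206·117000) = 0.8458 mm.

0.846 mm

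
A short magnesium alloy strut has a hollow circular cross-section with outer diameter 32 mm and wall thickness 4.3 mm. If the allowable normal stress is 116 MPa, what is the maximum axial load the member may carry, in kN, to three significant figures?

A = 374.2 mm².
P_max = σ_allow · A = 116 · 374.2 = 43410 N = 43.41 kN.

43.4 kN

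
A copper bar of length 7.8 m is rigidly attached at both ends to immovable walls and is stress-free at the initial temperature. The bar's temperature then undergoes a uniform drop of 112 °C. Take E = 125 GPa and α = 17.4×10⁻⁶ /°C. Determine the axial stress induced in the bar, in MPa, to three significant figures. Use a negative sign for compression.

244 MPa

Free thermal expansion αLΔT = 17.4e-6 · 7800 · -112 = -15.2 mm.
The walls impose strain ε = −(-15.2)/7800 = 1.9488e-03; σ = Eε = 125000 · 1.9488e-03 = 243.6 MPa.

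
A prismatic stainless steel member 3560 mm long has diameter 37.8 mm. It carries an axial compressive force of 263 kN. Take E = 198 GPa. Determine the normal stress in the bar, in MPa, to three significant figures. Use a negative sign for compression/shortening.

A = 1122 mm².
σ = N/A = -263000/1122 = -234.4 MPa.

-234 MPa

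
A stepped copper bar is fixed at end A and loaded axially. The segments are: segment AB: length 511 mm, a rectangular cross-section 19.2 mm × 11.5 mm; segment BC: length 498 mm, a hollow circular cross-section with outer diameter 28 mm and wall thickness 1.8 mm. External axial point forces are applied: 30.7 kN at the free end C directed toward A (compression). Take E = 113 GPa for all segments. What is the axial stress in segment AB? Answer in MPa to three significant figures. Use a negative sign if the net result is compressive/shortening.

-139 MPa

Internal axial forces (sectioning from the free end, tension +): N_BC = -30.7 kN, N_AB = -30.7 kN.
A_AB = 220.8 mm².
σ_AB = N_AB/A_AB = -30700/220.8 = -139 MPa.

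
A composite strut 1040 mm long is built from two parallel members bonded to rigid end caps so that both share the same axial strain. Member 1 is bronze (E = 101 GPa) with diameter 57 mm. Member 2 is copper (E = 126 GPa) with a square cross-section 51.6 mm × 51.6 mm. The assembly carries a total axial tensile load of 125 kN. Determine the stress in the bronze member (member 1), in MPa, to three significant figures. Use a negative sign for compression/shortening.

21.3 MPa

A_1 = 2552 mm².
A_2 = 2663 mm².
Equal strain + equilibrium ⇒ each member carries load in proportion to AE: A₁E₁ = 257700000 N, A₂E₂ = 335500000 N, ΣAE = 593200000 N.
σ₁ = P·E₁/ΣAE = 125000·101000/593200000 = 21.28 MPa.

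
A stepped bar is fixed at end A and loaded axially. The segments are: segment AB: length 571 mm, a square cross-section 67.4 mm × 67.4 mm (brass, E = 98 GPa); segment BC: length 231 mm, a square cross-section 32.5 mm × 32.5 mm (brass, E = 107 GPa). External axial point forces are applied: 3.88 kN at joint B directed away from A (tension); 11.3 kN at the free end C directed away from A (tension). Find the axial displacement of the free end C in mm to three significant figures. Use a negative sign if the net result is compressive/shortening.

Internal axial forces (sectioning from the free end, tension +): N_BC = 11.3 kN, N_AB = 15.18 kN.
A_AB = 4543 mm².
A_BC = 1056 mm².
δ_AB = 15180·571/(4543·98000) = 0.01947 mm
δ_BC = 11300·231/(1056·107000) = 0.0231 mm
δ = Σδ_i = 0.04257 mm.

0.0426 mm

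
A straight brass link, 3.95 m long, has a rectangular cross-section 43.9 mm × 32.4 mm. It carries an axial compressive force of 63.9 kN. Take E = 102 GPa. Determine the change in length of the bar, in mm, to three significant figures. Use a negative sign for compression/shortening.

A = 1422 mm².
δ_mech = NL/(AE) = -63900·3950/(1422·102000) = -1.74 mm.

-1.74 mm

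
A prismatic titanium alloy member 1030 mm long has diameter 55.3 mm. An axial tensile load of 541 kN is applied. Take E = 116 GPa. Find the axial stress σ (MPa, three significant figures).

A = 2402 mm².
σ = N/A = 541000/2402 = 225.2 MPa.

225 MPa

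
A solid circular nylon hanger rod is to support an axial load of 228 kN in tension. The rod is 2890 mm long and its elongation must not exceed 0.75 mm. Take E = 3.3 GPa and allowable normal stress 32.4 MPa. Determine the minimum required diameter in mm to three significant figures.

582 mm

Required area A ≥ P/σ_allow = 228000/32.4 = 7037 mm².
For a solid circular section, d ≥ √(4A/π) = 94.66 mm.
Elongation limit: A ≥ PL/(Eδ_allow) = 228000·2890/(3300·0.75) = 266200 mm² ⇒ d ≥ 582.2 mm.
The elongation limit governs.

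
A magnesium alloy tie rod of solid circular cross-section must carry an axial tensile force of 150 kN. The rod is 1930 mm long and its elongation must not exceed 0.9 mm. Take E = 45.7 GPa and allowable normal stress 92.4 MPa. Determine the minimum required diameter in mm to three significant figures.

Required area A ≥ P/σ_allow = 150000/92.4 = 1623 mm².
For a solid circular section, d ≥ √(4A/π) = 45.46 mm.
Elongation limit: A ≥ PL/(Eδ_allow) = 150000·1930/(45700·0.9) = 7039 mm² ⇒ d ≥ 94.67 mm.
The elongation limit governs.

94.7 mm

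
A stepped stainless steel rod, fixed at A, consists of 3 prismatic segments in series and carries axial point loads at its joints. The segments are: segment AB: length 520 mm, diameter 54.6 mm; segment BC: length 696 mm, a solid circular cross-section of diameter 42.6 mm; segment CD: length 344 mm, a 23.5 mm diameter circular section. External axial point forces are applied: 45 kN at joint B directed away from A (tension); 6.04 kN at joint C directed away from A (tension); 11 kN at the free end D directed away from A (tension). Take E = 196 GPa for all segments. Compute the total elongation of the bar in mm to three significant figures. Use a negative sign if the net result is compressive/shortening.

0.157 mm

Internal axial forces (sectioning from the free end, tension +): N_CD = 11 kN, N_BC = 17.04 kN, N_AB = 62.04 kN.
A_AB = 2341 mm².
A_BC = 1425 mm².
A_CD = 433.7 mm².
δ_AB = 62040·520/(2341·196000) = 0.0703 mm
δ_BC = 17040·696/(1425·196000) = 0.04245 mm
δ_CD = 11000·344/(433.7·196000) = 0.04451 mm
δ = Σδ_i = 0.1573 mm.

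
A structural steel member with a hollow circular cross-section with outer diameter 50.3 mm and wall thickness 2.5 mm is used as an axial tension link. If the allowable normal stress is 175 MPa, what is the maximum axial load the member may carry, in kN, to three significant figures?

65.7 kN

A = 375.4 mm².
P_max = σ_allow · A = 175 · 375.4 = 65700 N = 65.7 kN.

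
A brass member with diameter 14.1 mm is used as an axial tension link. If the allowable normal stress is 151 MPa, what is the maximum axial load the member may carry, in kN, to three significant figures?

A = 156.1 mm².
P_max = σ_allow · A = 151 · 156.1 = 23580 N = 23.58 kN.

23.6 kN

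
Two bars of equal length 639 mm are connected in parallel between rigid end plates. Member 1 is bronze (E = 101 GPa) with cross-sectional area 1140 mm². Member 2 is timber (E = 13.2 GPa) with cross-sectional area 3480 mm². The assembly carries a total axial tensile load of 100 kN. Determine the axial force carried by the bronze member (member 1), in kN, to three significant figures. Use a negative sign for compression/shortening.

71.5 kN

Equal strain + equilibrium ⇒ each member carries load in proportion to AE: A₁E₁ = 115100000 N, A₂E₂ = 45940000 N, ΣAE = 161100000 N.
F₁ = P·A₁E₁/ΣAE = 100000·115100000/161100000 = 71480 N.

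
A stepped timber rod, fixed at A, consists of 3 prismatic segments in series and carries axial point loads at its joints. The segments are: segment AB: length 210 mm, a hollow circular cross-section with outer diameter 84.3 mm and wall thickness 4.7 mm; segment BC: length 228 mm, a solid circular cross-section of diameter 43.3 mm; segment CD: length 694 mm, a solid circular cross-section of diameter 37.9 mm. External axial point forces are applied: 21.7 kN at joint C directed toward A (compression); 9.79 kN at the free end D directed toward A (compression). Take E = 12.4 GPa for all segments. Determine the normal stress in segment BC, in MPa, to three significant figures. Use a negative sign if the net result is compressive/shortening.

-21.4 MPa

Internal axial forces (sectioning from the free end, tension +): N_CD = -9.79 kN, N_BC = -31.49 kN, N_AB = -31.49 kN.
A_BC = 1473 mm².
σ_BC = N_BC/A_BC = -31490/1473 = -21.38 MPa.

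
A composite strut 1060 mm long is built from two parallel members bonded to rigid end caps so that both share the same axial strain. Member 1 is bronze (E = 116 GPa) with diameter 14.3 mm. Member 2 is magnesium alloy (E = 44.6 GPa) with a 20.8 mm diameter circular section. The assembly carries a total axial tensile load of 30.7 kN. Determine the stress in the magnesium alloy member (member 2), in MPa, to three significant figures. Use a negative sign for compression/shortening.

A_1 = 160.6 mm².
A_2 = 339.8 mm².
Equal strain + equilibrium ⇒ each member carries load in proportion to AE: A₁E₁ = 18630000 N, A₂E₂ = 15150000 N, ΣAE = 33790000 N.
σ₂ = P·E₂/ΣAE = 30700·44600/33790000 = 40.53 MPa.

40.5 MPa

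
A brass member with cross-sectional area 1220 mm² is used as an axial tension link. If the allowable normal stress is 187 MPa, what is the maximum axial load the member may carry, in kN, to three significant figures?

228 kN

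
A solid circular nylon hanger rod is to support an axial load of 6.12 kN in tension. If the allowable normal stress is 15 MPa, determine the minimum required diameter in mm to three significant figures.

22.8 mm

Required area A ≥ P/σ_allow = 6120/15 = 408 mm².
For a solid circular section, d ≥ √(4A/π) = 22.79 mm.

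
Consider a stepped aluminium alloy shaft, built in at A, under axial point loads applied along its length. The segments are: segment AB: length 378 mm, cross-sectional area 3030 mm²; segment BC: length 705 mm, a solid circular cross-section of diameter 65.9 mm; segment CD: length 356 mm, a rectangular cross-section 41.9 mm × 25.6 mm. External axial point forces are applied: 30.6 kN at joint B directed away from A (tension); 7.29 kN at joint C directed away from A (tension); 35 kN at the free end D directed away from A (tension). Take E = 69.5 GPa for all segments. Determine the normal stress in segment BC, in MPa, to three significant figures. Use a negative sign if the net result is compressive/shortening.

12.4 MPa

Internal axial forces (sectioning from the free end, tension +): N_CD = 35 kN, N_BC = 42.29 kN, N_AB = 72.89 kN.
A_BC = 3411 mm².
σ_BC = N_BC/A_BC = 42290/3411 = 12.4 MPa.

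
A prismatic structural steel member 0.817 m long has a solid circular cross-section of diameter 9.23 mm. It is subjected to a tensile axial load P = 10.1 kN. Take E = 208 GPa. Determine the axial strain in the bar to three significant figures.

7.26e-04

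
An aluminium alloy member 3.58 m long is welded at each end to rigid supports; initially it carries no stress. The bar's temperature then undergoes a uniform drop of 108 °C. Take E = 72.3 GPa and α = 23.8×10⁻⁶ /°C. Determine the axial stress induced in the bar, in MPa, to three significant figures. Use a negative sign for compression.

186 MPa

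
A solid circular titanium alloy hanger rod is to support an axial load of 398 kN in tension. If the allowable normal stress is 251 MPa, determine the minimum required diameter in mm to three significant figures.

Required area A ≥ P/σ_allow = 398000/251 = 1586 mm².
For a solid circular section, d ≥ √(4A/π) = 44.93 mm.

44.9 mm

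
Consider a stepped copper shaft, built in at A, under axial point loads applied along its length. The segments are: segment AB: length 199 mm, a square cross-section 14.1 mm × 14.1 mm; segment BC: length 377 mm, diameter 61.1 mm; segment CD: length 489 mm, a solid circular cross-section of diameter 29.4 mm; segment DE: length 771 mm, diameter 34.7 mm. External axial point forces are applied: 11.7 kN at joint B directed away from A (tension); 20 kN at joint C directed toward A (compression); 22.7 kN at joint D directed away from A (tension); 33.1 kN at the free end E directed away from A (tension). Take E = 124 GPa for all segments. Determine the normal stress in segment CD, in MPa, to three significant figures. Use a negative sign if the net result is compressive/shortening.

82.2 MPa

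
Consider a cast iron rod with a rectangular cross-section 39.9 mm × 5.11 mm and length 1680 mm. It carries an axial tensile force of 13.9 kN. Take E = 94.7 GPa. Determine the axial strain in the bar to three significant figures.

7.20e-04

A = 203.9 mm².
σ = N/A = 68.17 MPa; ε = σ/E = 68.17/94700 = 7.199e-04.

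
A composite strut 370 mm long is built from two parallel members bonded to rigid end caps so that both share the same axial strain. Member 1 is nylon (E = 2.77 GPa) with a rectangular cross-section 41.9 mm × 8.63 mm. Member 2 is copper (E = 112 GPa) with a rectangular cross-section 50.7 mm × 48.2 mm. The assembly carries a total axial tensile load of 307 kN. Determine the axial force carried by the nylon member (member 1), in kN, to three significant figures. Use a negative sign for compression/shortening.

1.12 kN

A_1 = 361.6 mm².
A_2 = 2444 mm².
Equal strain + equilibrium ⇒ each member carries load in proportion to AE: A₁E₁ = 1002000 N, A₂E₂ = 273700000 N, ΣAE = 274700000 N.
F₁ = P·A₁E₁/ΣAE = 307000·1002000/274700000 = 1119 N.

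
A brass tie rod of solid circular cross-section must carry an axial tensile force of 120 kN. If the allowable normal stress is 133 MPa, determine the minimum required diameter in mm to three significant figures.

33.9 mm

Required area A ≥ P/σ_allow = 120000/133 = 902.3 mm².
For a solid circular section, d ≥ √(4A/π) = 33.89 mm.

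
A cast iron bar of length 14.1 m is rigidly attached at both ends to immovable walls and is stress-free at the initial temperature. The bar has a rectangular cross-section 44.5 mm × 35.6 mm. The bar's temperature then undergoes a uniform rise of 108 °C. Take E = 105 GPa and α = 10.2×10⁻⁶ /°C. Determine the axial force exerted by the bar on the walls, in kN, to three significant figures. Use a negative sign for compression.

-183 kN

Free thermal expansion αLΔT = 10.2e-6 · 14100 · 108 = 15.53 mm.
The walls impose strain ε = −(15.53)/14100 = -1.1016e-03; σ = Eε = 105000 · -1.1016e-03 = -115.7 MPa.
Wall reaction R = σ·A = -115.7·1584 = -183200 N = -183.2 kN.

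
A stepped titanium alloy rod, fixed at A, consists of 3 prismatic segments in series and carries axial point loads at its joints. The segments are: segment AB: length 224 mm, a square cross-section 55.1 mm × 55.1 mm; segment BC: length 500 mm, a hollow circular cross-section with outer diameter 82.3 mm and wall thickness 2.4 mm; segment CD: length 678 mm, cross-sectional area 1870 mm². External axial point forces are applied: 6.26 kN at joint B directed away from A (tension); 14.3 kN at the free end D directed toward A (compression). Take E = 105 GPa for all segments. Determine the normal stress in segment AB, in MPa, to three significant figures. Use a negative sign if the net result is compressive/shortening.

Internal axial forces (sectioning from the free end, tension +): N_CD = -14.3 kN, N_BC = -14.3 kN, N_AB = -8.04 kN.
A_AB = 3036 mm².
σ_AB = N_AB/A_AB = -8040/3036 = -2.648 MPa.

-2.65 MPa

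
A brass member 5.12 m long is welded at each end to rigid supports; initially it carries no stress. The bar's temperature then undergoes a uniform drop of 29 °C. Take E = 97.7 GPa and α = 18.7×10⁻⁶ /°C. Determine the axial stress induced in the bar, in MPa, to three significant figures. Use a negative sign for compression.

Free thermal expansion αLΔT = 18.7e-6 · 5120 · -29 = -2.777 mm.
The walls impose strain ε = −(-2.777)/5120 = 5.4230e-04; σ = Eε = 97700 · 5.4230e-04 = 52.98 MPa.

53.0 MPa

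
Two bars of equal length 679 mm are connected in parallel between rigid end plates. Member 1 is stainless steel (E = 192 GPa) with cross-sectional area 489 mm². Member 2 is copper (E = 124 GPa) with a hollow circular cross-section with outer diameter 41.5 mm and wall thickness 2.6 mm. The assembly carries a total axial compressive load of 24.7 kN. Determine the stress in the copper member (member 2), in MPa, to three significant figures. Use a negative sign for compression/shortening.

A_2 = 317.7 mm².
Equal strain + equilibrium ⇒ each member carries load in proportion to AE: A₁E₁ = 93890000 N, A₂E₂ = 39400000 N, ΣAE = 133300000 N.
σ₂ = P·E₂/ΣAE = -24700·124000/133300000 = -22.98 MPa.

-23.0 MPa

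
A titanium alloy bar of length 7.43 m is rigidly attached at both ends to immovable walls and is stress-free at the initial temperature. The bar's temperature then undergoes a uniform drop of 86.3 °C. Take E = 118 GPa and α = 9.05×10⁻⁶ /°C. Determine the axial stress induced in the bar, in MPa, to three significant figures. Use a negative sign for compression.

Free thermal expansion αLΔT = 9.05e-6 · 7430 · -86.3 = -5.803 mm.
The walls impose strain ε = −(-5.803)/7430 = 7.8101e-04; σ = Eε = 118000 · 7.8101e-04 = 92.16 MPa.

92.2 MPa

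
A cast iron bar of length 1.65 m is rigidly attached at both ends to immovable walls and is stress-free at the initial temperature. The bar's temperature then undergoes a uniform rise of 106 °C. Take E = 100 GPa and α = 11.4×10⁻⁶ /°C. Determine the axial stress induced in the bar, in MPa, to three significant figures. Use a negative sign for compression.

-121 MPa

Free thermal expansion αLΔT = 11.4e-6 · 1650 · 106 = 1.994 mm.
The walls impose strain ε = −(1.994)/1650 = -1.2084e-03; σ = Eε = 100000 · -1.2084e-03 = -120.8 MPa.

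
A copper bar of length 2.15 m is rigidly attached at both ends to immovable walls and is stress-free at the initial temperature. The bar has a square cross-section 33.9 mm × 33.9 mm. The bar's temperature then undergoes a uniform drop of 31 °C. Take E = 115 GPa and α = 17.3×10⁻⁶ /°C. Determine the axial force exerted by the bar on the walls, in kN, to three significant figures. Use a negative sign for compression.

Free thermal expansion αLΔT = 17.3e-6 · 2150 · -31 = -1.153 mm.
The walls impose strain ε = −(-1.153)/2150 = 5.3630e-04; σ = Eε = 115000 · 5.3630e-04 = 61.67 MPa.
Wall reaction R = σ·A = 61.67·1149 = 70880 N = 70.88 kN.

70.9 kN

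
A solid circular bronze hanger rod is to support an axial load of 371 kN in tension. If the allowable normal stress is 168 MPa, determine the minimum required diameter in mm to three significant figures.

53.0 mm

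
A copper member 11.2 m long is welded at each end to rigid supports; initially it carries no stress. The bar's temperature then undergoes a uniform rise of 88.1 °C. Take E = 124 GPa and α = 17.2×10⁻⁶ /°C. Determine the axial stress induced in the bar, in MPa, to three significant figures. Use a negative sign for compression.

-188 MPa

Free thermal expansion αLΔT = 17.2e-6 · 11200 · 88.1 = 16.97 mm.
The walls impose strain ε = −(16.97)/11200 = -1.5153e-03; σ = Eε = 124000 · -1.5153e-03 = -187.9 MPa.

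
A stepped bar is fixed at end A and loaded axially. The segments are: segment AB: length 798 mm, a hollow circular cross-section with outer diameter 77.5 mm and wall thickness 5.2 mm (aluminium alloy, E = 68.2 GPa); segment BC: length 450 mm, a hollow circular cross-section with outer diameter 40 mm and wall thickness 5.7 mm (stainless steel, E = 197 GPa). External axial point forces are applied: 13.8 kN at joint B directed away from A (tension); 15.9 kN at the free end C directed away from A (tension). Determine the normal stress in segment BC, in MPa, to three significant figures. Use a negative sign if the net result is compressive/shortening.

25.9 MPa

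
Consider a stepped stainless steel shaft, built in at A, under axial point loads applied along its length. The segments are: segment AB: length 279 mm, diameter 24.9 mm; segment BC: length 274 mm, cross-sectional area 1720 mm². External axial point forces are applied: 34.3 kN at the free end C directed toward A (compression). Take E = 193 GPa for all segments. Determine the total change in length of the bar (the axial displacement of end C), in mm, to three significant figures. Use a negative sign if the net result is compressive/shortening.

Internal axial forces (sectioning from the free end, tension +): N_BC = -34.3 kN, N_AB = -34.3 kN.
A_AB = 487 mm².
δ_AB = -34300·279/(487·193000) = -0.1018 mm
δ_BC = -34300·274/(1720·193000) = -0.02831 mm
δ = Σδ_i = -0.1301 mm.

-0.130 mm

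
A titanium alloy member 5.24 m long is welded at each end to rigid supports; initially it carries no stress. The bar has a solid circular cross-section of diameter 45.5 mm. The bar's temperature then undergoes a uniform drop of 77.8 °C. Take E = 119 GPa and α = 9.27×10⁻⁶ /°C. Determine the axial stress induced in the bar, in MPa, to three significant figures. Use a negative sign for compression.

85.8 MPa

Free thermal expansion αLΔT = 9.27e-6 · 5240 · -77.8 = -3.779 mm.
The walls impose strain ε = −(-3.779)/5240 = 7.2121e-04; σ = Eε = 119000 · 7.2121e-04 = 85.82 MPa.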